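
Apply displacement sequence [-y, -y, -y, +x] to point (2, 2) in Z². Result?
(3, -1)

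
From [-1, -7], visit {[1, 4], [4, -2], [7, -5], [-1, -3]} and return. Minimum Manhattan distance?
38
(one optimal route: (-1, -7) → (7, -5) → (4, -2) → (1, 4) → (-1, -3) → (-1, -7))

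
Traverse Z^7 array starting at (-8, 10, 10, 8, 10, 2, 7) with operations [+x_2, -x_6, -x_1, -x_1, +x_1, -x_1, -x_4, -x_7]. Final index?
(-10, 11, 10, 7, 10, 1, 6)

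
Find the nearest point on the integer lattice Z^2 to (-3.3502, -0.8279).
(-3, -1)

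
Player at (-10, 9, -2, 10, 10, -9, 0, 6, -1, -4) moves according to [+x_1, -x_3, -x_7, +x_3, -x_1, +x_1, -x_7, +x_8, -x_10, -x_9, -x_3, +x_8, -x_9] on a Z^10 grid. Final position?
(-9, 9, -3, 10, 10, -9, -2, 8, -3, -5)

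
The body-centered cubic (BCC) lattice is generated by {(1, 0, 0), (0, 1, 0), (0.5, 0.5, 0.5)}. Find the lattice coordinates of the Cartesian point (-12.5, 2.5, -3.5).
-9b₁ + 6b₂ - 7b₃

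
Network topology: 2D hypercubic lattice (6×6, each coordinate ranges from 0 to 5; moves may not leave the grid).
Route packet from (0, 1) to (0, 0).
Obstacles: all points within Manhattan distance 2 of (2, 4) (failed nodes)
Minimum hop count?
1
(one shortest path: (0, 1) → (0, 0))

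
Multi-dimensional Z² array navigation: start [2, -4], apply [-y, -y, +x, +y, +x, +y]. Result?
(4, -4)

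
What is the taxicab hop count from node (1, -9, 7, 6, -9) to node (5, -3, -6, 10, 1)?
37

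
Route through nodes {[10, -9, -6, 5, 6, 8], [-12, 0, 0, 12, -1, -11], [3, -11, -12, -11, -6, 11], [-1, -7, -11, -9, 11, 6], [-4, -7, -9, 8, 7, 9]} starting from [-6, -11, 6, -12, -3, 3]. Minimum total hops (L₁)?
191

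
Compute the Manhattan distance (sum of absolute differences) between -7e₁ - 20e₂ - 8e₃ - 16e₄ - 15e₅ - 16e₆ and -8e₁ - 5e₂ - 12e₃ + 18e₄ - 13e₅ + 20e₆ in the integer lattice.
92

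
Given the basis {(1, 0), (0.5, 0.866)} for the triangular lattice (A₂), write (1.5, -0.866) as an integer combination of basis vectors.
2b₁ - b₂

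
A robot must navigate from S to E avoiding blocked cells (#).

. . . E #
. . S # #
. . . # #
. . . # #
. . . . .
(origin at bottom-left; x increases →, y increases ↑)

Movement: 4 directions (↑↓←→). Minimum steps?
2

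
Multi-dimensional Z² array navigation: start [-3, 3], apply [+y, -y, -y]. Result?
(-3, 2)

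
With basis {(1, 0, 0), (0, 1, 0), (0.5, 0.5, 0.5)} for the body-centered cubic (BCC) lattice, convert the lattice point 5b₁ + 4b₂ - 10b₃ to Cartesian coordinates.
(0, -1, -5)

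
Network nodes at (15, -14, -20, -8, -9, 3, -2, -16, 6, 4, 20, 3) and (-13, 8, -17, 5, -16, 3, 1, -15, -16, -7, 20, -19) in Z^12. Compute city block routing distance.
132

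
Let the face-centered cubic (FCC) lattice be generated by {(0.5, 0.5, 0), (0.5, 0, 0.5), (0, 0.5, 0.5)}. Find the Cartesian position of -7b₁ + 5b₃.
(-3.5, -1, 2.5)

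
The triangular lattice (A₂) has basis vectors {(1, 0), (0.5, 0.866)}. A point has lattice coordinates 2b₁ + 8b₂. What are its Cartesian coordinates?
(6, 6.928)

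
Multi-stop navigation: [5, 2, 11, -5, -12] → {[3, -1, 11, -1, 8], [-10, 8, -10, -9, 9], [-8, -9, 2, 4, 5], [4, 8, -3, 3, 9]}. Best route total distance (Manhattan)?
137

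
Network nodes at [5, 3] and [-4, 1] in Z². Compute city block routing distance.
11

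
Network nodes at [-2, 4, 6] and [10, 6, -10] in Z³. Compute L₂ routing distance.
20.0998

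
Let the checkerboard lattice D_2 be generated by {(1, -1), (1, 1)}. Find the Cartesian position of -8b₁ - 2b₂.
(-10, 6)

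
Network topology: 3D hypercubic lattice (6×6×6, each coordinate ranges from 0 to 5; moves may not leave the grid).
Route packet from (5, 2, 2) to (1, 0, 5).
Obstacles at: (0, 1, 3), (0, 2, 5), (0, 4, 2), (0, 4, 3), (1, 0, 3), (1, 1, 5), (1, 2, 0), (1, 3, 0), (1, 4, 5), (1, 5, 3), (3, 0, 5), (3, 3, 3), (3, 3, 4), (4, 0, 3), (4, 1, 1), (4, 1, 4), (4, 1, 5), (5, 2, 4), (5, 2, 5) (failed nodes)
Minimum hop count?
9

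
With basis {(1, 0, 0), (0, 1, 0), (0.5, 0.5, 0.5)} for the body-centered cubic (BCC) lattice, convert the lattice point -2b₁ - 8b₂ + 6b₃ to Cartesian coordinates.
(1, -5, 3)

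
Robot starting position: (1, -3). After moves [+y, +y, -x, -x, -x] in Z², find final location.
(-2, -1)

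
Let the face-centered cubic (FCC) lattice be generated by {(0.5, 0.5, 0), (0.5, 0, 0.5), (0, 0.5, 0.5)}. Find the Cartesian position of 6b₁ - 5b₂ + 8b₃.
(0.5, 7, 1.5)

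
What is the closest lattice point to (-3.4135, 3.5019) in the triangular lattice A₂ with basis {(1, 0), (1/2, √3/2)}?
(-3, 3.464)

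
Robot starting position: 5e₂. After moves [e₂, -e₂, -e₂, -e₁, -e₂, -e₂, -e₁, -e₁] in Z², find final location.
(-3, 2)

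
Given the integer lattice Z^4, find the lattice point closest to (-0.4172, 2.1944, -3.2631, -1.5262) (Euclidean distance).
(0, 2, -3, -2)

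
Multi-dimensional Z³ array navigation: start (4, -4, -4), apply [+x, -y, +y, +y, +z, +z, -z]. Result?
(5, -3, -3)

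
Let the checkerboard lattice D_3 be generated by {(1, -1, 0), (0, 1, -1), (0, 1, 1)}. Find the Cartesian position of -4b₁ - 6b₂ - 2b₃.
(-4, -4, 4)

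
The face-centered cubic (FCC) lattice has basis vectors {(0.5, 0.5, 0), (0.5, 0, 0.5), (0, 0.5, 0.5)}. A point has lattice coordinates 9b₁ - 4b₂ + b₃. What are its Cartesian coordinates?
(2.5, 5, -1.5)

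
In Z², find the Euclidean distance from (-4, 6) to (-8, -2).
8.94427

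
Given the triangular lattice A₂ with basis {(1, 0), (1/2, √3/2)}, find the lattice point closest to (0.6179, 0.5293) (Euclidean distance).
(0.5, 0.866)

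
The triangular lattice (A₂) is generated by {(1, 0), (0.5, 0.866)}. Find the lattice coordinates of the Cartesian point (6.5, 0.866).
6b₁ + b₂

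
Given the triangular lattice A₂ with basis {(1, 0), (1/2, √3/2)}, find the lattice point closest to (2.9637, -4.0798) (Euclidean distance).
(2.5, -4.33)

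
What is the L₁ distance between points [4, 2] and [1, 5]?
6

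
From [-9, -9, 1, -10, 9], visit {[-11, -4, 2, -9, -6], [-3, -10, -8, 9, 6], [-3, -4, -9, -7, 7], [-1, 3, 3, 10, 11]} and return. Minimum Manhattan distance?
158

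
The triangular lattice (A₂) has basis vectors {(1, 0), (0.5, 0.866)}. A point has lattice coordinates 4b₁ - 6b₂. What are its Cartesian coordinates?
(1, -5.196)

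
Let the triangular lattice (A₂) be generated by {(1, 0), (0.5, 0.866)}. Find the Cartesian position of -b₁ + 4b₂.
(1, 3.464)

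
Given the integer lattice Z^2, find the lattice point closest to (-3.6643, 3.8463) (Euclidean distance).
(-4, 4)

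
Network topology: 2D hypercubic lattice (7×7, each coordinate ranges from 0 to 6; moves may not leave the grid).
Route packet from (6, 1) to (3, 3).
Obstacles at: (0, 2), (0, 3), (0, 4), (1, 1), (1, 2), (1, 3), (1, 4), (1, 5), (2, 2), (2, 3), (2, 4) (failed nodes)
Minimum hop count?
5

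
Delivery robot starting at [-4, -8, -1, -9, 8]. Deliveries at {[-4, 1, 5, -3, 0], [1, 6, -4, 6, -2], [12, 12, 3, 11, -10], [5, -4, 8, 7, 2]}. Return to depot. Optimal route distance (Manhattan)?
184
(one optimal route: (-4, -8, -1, -9, 8) → (-4, 1, 5, -3, 0) → (1, 6, -4, 6, -2) → (12, 12, 3, 11, -10) → (5, -4, 8, 7, 2) → (-4, -8, -1, -9, 8))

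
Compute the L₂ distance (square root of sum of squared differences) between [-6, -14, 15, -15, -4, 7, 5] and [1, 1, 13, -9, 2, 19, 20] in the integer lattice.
26.8142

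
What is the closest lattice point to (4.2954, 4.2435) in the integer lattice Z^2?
(4, 4)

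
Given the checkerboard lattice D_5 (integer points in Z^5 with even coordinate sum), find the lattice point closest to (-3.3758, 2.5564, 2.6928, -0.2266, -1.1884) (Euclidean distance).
(-3, 3, 3, 0, -1)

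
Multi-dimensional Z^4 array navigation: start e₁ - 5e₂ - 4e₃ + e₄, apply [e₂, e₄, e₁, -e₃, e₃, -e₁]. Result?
(1, -4, -4, 2)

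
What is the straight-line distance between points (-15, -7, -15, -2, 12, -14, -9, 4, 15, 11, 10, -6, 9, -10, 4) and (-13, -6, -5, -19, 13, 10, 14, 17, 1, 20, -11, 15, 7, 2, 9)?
54.7814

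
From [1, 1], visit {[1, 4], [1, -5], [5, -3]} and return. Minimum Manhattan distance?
26
(one optimal route: (1, 1) → (1, 4) → (1, -5) → (5, -3) → (1, 1))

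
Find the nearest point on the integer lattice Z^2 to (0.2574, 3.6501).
(0, 4)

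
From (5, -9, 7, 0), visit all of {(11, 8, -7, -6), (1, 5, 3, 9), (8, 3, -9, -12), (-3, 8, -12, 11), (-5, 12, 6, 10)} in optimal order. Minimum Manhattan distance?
125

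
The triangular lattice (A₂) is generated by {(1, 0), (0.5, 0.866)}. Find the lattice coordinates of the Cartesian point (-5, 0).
-5b₁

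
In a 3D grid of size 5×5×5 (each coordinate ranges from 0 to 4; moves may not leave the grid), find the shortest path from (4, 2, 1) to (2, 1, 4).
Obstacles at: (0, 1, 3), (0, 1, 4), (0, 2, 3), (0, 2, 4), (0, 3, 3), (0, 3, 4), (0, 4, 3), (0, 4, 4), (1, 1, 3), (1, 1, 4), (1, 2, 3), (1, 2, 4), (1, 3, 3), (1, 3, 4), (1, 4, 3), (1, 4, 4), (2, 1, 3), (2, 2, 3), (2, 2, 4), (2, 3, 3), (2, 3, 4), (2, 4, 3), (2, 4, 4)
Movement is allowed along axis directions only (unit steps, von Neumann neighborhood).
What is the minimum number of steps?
6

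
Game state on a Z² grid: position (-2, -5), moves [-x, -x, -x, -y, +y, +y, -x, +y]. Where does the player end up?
(-6, -3)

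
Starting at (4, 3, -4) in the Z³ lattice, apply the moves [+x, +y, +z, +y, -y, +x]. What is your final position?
(6, 4, -3)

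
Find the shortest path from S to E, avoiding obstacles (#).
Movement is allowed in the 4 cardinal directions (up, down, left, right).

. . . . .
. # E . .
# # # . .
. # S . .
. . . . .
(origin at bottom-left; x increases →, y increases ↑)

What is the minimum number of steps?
4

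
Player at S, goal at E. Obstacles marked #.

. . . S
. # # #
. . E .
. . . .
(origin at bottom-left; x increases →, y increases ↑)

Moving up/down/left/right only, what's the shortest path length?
7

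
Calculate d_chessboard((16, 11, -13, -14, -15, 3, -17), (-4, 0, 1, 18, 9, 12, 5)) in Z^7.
32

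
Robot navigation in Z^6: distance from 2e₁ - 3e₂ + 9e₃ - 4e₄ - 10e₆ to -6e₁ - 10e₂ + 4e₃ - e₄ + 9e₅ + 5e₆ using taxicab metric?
47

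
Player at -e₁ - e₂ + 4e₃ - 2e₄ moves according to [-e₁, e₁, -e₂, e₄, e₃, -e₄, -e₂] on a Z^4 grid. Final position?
(-1, -3, 5, -2)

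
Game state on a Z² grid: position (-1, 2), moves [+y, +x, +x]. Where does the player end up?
(1, 3)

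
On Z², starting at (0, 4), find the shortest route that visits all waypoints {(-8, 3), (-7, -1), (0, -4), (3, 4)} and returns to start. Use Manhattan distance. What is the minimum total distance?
38
(one optimal route: (0, 4) → (-8, 3) → (-7, -1) → (0, -4) → (3, 4) → (0, 4))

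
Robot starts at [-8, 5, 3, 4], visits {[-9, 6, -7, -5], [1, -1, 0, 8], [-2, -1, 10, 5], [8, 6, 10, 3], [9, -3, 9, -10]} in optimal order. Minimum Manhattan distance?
117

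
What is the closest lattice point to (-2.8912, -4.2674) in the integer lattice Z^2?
(-3, -4)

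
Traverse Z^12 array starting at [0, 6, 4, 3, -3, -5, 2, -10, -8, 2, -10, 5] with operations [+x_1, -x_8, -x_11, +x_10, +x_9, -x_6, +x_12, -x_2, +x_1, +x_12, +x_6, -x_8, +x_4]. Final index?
(2, 5, 4, 4, -3, -5, 2, -12, -7, 3, -11, 7)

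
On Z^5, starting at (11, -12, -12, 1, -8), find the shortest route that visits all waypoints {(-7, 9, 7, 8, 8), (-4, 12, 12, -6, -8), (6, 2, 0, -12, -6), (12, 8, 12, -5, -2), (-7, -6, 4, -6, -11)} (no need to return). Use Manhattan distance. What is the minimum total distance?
189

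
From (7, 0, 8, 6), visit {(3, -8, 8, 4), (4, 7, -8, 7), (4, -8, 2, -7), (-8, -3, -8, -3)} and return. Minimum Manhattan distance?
122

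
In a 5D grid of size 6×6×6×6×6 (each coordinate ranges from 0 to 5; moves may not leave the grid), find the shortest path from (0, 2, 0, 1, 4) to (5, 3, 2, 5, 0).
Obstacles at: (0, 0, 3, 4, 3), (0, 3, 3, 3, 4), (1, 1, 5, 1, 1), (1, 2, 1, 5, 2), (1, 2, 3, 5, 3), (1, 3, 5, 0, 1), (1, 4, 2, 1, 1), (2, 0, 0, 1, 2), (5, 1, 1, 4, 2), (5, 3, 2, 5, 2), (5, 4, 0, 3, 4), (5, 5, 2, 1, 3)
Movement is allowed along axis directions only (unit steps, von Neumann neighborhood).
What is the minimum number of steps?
16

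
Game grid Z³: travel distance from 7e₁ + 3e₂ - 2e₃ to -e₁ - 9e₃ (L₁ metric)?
18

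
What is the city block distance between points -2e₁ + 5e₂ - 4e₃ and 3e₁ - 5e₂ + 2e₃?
21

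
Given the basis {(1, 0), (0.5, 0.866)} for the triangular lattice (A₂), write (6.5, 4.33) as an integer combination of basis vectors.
4b₁ + 5b₂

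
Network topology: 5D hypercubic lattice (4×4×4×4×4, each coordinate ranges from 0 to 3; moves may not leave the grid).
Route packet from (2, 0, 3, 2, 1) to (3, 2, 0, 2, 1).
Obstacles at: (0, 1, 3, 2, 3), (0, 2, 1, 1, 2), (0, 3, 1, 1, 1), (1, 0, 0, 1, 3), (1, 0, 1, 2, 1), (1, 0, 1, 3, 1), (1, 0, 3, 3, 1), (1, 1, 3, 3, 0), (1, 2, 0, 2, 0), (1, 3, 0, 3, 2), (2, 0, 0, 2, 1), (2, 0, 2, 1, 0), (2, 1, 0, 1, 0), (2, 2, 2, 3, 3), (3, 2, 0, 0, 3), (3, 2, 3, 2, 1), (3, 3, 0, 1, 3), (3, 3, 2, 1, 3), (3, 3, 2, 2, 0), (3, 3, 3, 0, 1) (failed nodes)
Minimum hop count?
6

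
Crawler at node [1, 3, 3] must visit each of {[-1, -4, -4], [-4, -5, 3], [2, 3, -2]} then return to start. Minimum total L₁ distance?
42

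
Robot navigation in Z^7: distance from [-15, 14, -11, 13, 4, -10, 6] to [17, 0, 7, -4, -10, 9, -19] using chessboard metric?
32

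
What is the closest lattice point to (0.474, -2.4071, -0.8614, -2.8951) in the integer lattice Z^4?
(0, -2, -1, -3)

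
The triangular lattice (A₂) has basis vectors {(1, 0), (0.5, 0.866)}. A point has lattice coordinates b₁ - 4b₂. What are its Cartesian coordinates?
(-1, -3.464)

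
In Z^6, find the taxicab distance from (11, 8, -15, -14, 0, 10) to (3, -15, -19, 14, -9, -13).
95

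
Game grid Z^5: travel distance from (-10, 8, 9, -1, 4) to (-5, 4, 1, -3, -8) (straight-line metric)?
15.906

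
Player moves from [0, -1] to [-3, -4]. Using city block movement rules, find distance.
6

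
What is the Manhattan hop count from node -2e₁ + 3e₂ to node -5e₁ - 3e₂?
9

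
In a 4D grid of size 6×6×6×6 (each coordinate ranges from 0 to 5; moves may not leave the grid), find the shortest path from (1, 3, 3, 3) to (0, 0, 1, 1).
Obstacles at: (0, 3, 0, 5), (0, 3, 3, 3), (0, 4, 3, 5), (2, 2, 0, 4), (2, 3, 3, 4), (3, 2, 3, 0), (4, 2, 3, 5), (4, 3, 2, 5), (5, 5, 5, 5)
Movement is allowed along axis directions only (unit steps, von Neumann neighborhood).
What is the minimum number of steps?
8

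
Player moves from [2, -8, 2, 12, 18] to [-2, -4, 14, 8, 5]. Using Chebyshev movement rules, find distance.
13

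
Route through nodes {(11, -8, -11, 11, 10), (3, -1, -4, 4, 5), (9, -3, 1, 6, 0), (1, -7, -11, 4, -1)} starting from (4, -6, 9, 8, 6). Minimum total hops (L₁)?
94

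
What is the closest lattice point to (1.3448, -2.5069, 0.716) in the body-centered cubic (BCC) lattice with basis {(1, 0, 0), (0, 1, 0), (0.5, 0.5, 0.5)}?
(1.5, -2.5, 0.5)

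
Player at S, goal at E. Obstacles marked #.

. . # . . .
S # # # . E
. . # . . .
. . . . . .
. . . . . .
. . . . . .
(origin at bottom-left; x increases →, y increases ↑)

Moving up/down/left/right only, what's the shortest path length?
9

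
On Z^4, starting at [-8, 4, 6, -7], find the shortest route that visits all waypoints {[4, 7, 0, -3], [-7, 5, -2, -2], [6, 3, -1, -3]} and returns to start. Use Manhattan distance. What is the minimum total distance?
64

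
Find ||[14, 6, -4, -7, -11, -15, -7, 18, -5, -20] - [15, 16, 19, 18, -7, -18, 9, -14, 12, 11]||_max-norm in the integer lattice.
32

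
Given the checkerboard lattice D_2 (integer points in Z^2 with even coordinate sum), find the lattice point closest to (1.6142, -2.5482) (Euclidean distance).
(2, -2)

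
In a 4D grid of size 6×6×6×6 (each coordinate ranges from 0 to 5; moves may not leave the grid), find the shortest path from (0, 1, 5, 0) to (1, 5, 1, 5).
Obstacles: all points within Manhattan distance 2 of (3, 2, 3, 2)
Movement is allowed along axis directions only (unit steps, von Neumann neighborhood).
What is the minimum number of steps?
14
(one shortest path: (0, 1, 5, 0) → (1, 1, 5, 0) → (1, 2, 5, 0) → (1, 3, 5, 0) → (1, 4, 5, 0) → (1, 5, 5, 0) → (1, 5, 4, 0) → (1, 5, 3, 0) → (1, 5, 2, 0) → (1, 5, 1, 0) → (1, 5, 1, 1) → (1, 5, 1, 2) → (1, 5, 1, 3) → (1, 5, 1, 4) → (1, 5, 1, 5))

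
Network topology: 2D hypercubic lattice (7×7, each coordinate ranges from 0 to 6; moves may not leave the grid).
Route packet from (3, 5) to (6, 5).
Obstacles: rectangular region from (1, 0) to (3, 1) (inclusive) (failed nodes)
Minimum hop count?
3
(one shortest path: (3, 5) → (4, 5) → (5, 5) → (6, 5))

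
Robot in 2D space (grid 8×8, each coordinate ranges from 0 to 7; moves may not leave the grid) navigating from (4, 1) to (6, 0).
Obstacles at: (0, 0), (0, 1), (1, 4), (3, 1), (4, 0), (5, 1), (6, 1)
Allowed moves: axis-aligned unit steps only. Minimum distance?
7
(one shortest path: (4, 1) → (4, 2) → (5, 2) → (6, 2) → (7, 2) → (7, 1) → (7, 0) → (6, 0))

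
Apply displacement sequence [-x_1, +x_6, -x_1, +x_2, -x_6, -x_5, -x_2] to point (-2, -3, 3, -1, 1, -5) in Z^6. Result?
(-4, -3, 3, -1, 0, -5)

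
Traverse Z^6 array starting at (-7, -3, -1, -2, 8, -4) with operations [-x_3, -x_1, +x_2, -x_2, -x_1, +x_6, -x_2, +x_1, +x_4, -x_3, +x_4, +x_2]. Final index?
(-8, -3, -3, 0, 8, -3)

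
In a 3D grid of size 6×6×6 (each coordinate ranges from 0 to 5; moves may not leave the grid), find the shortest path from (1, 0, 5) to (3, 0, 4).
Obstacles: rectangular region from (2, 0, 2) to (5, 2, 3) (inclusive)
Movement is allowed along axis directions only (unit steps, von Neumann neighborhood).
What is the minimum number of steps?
3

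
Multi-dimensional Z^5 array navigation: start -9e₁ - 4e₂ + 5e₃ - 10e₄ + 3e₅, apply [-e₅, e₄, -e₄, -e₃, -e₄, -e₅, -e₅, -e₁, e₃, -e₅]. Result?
(-10, -4, 5, -11, -1)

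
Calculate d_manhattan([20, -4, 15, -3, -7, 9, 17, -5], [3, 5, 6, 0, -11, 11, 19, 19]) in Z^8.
70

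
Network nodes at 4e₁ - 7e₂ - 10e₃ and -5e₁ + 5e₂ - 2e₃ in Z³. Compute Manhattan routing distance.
29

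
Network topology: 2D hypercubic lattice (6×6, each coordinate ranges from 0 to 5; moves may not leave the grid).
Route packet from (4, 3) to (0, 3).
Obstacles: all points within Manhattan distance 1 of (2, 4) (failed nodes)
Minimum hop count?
6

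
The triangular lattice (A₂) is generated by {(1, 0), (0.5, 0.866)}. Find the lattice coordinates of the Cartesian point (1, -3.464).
3b₁ - 4b₂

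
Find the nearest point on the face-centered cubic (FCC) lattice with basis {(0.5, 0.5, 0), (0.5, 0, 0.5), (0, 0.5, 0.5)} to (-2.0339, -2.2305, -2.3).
(-2, -2.5, -2.5)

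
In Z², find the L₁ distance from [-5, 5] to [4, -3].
17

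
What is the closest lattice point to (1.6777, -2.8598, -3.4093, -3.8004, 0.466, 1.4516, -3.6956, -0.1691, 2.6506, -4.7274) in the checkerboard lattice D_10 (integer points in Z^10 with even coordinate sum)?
(2, -3, -3, -4, 1, 1, -4, 0, 3, -5)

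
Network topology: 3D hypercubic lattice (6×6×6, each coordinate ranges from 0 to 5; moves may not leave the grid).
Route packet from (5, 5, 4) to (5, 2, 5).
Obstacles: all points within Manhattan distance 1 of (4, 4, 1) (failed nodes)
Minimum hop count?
4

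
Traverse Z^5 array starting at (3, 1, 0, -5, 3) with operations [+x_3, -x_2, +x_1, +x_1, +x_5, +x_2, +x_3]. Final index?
(5, 1, 2, -5, 4)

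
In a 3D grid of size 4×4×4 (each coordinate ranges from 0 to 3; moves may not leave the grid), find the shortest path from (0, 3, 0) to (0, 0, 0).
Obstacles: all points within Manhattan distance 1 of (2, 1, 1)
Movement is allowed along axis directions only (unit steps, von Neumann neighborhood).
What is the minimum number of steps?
3
(one shortest path: (0, 3, 0) → (0, 2, 0) → (0, 1, 0) → (0, 0, 0))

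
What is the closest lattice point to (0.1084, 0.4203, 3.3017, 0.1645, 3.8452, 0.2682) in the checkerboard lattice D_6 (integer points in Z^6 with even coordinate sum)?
(0, 1, 3, 0, 4, 0)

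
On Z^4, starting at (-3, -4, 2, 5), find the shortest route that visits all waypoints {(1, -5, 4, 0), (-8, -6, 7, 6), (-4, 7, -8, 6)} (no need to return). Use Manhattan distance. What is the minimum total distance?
63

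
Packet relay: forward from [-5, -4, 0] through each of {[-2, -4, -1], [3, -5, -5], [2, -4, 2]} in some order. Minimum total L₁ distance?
20
(one optimal route: (-5, -4, 0) → (-2, -4, -1) → (2, -4, 2) → (3, -5, -5))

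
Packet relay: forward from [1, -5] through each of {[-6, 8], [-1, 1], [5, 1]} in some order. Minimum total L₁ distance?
28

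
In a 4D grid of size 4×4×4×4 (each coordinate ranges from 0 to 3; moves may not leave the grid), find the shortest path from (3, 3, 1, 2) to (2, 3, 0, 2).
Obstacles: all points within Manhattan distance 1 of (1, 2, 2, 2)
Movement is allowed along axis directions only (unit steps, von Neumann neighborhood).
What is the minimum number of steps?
2
(one shortest path: (3, 3, 1, 2) → (2, 3, 1, 2) → (2, 3, 0, 2))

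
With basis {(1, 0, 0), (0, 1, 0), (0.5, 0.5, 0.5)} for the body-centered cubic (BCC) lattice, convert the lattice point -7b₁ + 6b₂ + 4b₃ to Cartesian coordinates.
(-5, 8, 2)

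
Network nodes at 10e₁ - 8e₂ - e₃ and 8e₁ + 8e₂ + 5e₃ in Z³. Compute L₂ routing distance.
17.2047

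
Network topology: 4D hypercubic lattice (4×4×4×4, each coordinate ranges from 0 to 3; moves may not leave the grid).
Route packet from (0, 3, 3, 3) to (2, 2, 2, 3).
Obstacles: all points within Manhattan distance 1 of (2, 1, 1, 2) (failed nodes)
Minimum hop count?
4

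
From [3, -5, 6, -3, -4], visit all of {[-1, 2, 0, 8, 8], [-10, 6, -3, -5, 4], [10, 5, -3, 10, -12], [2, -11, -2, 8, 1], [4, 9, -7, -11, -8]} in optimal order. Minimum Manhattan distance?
167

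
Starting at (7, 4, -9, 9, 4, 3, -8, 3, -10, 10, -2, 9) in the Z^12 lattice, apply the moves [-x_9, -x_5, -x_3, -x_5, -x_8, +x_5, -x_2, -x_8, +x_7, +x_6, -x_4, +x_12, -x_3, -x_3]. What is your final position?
(7, 3, -12, 8, 3, 4, -7, 1, -11, 10, -2, 10)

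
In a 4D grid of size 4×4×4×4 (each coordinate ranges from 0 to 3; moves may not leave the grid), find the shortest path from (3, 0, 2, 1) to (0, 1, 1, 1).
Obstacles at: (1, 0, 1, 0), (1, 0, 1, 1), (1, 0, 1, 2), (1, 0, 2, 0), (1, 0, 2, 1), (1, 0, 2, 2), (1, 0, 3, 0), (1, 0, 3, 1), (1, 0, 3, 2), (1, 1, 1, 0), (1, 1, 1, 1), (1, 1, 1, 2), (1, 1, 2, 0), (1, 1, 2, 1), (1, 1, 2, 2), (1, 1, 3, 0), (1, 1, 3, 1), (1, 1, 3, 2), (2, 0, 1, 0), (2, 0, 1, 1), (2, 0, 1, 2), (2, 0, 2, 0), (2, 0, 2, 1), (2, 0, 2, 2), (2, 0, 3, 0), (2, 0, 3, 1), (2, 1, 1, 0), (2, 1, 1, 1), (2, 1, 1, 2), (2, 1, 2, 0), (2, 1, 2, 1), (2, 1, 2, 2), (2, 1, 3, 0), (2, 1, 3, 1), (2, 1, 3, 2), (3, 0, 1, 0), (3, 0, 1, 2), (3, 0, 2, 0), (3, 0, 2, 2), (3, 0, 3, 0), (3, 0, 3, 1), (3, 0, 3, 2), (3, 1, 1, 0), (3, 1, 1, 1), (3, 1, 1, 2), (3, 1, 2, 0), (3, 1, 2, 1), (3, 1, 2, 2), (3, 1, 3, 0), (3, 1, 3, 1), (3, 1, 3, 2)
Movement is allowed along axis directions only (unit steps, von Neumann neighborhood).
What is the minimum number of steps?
7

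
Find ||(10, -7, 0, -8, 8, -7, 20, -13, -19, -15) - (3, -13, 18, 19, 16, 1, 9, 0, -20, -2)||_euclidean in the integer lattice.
41.5452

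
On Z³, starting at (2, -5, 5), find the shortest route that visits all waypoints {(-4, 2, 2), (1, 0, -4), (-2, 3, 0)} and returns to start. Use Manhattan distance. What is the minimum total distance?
46
(one optimal route: (2, -5, 5) → (-4, 2, 2) → (-2, 3, 0) → (1, 0, -4) → (2, -5, 5))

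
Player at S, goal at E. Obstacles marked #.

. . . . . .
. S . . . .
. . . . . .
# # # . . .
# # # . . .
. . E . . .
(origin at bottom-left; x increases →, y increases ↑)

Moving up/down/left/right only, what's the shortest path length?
7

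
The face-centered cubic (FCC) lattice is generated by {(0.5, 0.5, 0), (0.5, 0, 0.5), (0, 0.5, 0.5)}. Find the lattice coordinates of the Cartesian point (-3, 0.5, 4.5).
-7b₁ + b₂ + 8b₃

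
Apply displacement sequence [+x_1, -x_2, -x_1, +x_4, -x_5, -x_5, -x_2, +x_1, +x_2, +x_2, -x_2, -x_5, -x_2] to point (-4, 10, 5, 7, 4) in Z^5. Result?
(-3, 8, 5, 8, 1)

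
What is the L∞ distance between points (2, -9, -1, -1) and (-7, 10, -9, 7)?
19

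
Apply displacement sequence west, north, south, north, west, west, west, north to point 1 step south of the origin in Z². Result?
(-4, 1)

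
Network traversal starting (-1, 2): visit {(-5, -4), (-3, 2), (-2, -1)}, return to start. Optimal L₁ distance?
20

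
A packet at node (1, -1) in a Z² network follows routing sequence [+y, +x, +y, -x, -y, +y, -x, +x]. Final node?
(1, 1)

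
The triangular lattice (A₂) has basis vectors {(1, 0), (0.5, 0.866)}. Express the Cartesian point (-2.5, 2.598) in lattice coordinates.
-4b₁ + 3b₂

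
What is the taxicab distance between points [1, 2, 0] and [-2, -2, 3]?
10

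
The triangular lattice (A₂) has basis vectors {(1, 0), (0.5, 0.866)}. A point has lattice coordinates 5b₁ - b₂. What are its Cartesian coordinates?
(4.5, -0.866)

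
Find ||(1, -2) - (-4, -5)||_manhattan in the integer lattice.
8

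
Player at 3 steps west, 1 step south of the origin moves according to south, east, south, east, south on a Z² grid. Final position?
(-1, -4)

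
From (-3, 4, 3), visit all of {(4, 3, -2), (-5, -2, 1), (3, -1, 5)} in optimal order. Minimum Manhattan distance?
35
(one optimal route: (-3, 4, 3) → (-5, -2, 1) → (3, -1, 5) → (4, 3, -2))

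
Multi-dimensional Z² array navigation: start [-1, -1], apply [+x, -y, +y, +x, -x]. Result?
(0, -1)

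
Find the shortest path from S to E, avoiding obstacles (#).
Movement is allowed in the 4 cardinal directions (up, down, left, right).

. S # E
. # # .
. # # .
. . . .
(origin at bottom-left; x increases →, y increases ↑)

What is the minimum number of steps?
10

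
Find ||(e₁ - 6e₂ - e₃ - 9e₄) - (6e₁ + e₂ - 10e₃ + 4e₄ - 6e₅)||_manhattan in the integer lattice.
40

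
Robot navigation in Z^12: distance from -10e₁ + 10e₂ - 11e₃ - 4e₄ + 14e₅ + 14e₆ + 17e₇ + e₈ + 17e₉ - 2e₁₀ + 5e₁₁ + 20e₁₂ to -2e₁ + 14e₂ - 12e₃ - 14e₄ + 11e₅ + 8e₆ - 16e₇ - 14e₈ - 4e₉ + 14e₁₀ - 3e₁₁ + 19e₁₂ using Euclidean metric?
47.9792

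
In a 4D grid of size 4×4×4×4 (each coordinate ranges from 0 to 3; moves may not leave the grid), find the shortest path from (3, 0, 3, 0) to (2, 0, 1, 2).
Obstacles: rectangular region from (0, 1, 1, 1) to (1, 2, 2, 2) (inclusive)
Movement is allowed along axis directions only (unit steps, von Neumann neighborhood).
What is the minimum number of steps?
5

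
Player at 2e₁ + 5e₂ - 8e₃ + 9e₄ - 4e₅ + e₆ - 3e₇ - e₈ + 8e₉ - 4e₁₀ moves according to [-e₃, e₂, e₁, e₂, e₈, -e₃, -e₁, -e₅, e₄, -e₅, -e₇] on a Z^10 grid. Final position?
(2, 7, -10, 10, -6, 1, -4, 0, 8, -4)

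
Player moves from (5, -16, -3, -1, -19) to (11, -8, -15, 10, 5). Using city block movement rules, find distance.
61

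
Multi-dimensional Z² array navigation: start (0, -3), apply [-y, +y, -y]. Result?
(0, -4)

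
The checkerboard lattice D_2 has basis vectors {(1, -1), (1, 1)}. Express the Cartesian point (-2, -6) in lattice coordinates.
2b₁ - 4b₂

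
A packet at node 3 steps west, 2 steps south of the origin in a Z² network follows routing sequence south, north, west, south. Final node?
(-4, -3)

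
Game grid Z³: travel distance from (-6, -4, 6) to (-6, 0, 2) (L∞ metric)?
4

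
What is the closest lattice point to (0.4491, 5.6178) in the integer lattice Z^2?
(0, 6)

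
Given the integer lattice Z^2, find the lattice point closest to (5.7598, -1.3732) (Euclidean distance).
(6, -1)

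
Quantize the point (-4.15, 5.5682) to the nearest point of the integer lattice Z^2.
(-4, 6)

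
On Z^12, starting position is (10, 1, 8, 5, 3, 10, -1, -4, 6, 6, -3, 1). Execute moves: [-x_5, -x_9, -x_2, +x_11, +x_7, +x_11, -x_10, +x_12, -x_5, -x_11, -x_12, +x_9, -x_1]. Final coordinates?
(9, 0, 8, 5, 1, 10, 0, -4, 6, 5, -2, 1)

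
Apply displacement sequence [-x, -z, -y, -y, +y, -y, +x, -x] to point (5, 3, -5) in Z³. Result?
(4, 1, -6)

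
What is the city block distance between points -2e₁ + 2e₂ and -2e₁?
2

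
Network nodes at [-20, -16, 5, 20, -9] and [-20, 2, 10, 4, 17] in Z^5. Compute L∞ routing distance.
26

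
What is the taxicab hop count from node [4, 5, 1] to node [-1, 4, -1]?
8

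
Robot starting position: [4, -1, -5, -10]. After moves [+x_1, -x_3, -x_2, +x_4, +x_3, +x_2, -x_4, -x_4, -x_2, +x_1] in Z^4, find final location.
(6, -2, -5, -11)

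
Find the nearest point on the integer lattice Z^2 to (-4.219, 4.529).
(-4, 5)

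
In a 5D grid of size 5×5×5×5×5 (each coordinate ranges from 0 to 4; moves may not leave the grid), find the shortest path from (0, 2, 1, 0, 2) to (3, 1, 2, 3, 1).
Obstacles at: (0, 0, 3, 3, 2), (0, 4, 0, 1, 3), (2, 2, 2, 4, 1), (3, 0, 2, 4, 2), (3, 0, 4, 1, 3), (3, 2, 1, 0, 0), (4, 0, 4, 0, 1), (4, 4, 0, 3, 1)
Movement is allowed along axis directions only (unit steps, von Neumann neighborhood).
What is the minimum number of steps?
9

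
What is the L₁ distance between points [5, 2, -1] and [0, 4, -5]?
11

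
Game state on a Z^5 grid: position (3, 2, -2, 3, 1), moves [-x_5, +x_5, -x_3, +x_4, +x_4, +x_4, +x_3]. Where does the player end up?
(3, 2, -2, 6, 1)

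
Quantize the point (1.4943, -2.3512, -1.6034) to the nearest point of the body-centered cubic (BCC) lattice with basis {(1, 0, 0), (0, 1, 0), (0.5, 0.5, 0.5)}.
(1.5, -2.5, -1.5)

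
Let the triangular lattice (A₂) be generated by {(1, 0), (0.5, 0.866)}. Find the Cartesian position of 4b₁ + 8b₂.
(8, 6.928)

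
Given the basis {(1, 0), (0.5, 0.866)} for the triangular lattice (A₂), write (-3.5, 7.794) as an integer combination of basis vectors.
-8b₁ + 9b₂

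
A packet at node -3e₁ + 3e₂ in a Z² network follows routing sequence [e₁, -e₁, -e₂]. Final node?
(-3, 2)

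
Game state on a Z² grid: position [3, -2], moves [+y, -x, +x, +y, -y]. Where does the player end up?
(3, -1)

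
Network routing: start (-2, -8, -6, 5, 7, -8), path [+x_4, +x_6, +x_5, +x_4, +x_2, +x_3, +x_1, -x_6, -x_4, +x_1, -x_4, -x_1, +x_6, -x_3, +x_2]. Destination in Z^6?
(-1, -6, -6, 5, 8, -7)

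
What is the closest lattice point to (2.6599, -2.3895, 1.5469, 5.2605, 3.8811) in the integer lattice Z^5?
(3, -2, 2, 5, 4)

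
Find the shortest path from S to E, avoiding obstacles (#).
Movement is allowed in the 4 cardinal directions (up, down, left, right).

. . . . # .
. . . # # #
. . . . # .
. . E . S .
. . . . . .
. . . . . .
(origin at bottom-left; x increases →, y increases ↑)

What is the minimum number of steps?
2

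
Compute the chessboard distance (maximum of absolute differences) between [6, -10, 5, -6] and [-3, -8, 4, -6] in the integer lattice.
9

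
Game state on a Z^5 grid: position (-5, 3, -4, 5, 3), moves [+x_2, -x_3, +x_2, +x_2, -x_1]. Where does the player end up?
(-6, 6, -5, 5, 3)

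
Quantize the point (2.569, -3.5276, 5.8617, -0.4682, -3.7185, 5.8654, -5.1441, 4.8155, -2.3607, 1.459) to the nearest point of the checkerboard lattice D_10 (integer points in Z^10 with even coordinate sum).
(3, -4, 6, 0, -4, 6, -5, 5, -2, 1)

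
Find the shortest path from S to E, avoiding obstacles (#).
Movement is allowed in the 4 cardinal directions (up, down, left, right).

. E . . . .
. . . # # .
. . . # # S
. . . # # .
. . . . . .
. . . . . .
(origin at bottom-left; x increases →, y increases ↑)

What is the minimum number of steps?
6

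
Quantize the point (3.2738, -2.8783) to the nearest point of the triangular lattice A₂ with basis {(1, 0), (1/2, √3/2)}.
(3.5, -2.598)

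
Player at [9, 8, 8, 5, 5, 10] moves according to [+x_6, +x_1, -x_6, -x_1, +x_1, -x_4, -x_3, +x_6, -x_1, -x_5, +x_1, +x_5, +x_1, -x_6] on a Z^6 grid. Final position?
(11, 8, 7, 4, 5, 10)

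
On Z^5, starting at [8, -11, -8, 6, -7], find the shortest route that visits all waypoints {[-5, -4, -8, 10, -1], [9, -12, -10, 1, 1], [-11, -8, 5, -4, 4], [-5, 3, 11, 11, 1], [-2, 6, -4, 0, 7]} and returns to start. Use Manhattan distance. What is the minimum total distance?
198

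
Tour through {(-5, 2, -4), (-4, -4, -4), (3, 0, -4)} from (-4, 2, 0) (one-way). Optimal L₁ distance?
23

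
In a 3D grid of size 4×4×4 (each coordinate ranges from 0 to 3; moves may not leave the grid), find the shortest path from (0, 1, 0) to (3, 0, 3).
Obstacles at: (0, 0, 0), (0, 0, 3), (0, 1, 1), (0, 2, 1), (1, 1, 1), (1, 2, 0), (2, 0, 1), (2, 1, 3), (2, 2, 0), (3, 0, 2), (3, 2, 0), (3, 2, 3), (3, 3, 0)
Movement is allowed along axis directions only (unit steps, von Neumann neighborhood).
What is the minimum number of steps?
7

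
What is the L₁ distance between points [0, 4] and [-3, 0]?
7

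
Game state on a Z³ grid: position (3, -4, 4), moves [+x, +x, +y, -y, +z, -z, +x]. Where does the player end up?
(6, -4, 4)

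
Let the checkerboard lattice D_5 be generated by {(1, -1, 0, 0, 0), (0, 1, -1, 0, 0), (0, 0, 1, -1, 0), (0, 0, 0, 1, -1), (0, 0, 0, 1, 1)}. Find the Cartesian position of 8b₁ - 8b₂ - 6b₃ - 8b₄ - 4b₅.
(8, -16, 2, -6, 4)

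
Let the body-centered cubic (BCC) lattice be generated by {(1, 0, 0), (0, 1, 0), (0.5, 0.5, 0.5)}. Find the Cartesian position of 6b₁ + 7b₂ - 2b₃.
(5, 6, -1)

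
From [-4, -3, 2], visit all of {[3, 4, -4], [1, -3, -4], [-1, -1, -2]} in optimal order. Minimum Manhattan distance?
24
(one optimal route: (-4, -3, 2) → (-1, -1, -2) → (1, -3, -4) → (3, 4, -4))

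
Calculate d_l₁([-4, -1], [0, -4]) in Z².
7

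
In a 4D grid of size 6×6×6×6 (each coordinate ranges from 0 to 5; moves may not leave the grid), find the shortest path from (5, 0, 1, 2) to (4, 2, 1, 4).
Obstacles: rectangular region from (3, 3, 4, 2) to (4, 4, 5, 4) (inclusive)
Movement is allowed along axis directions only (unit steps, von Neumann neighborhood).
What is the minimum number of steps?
5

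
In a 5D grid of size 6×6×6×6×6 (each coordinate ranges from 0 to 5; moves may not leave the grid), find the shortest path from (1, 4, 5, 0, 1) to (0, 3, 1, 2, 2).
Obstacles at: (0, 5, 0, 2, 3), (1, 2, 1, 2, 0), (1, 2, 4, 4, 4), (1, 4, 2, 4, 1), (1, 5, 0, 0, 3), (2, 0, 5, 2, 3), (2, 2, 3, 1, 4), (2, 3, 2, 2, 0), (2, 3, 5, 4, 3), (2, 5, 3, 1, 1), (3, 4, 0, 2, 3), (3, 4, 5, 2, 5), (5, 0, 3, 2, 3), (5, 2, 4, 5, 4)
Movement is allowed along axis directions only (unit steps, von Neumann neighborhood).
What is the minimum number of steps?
9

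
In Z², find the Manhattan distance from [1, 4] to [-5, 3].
7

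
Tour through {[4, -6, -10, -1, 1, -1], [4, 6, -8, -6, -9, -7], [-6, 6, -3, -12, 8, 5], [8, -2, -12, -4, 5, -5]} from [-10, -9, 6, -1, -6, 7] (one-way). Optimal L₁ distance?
153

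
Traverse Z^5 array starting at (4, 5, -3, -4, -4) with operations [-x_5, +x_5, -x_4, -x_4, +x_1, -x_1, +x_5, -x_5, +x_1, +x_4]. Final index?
(5, 5, -3, -5, -4)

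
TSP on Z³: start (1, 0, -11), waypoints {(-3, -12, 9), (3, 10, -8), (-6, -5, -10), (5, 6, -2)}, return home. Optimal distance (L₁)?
106
(one optimal route: (1, 0, -11) → (3, 10, -8) → (5, 6, -2) → (-3, -12, 9) → (-6, -5, -10) → (1, 0, -11))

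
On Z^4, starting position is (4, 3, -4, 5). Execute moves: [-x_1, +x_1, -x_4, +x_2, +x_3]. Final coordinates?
(4, 4, -3, 4)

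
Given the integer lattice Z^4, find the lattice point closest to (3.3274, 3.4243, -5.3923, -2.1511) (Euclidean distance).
(3, 3, -5, -2)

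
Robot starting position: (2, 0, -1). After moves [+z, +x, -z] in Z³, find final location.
(3, 0, -1)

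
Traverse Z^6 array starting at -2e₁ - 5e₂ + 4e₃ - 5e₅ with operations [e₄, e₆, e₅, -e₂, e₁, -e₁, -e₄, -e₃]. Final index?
(-2, -6, 3, 0, -4, 1)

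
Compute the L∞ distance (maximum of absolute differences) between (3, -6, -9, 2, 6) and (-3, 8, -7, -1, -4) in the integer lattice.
14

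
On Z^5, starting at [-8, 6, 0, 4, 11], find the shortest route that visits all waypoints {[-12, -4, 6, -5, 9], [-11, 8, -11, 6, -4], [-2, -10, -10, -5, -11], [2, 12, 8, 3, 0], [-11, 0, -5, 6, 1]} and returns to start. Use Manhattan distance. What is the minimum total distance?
226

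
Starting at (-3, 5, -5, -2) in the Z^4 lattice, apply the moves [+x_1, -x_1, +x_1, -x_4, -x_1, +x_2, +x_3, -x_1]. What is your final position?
(-4, 6, -4, -3)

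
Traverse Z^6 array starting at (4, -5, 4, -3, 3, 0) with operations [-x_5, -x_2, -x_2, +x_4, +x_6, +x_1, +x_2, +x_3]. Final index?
(5, -6, 5, -2, 2, 1)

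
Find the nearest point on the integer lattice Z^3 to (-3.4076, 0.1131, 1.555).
(-3, 0, 2)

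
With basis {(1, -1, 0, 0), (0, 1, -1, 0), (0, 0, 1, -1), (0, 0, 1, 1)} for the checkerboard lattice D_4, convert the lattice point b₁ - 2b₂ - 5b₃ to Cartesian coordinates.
(1, -3, -3, 5)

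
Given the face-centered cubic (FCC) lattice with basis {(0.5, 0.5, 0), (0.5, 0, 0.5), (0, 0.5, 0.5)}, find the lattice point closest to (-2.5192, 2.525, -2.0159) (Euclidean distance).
(-2.5, 2.5, -2)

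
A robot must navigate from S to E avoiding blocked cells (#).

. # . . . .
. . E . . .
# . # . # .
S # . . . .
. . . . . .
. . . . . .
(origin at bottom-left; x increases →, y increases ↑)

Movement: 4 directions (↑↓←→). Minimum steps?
8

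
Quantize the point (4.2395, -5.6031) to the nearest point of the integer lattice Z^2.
(4, -6)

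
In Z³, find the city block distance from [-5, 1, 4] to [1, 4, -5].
18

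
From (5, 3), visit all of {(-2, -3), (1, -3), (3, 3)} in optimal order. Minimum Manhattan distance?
13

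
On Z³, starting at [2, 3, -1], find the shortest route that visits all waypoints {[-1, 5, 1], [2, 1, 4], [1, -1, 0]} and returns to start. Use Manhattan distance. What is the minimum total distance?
30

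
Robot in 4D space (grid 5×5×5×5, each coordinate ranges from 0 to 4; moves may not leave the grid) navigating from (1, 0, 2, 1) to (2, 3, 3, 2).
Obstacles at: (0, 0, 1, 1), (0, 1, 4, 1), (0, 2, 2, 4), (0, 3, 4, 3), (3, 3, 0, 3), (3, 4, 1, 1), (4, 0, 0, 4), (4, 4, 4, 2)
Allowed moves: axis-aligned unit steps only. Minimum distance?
6
(one shortest path: (1, 0, 2, 1) → (2, 0, 2, 1) → (2, 1, 2, 1) → (2, 2, 2, 1) → (2, 3, 2, 1) → (2, 3, 3, 1) → (2, 3, 3, 2))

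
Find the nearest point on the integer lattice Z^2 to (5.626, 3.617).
(6, 4)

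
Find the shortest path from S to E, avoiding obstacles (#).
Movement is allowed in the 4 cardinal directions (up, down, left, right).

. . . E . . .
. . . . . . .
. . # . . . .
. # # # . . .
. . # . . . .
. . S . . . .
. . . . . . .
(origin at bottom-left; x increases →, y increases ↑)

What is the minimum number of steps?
8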